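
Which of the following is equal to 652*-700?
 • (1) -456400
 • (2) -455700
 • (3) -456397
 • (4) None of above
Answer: 1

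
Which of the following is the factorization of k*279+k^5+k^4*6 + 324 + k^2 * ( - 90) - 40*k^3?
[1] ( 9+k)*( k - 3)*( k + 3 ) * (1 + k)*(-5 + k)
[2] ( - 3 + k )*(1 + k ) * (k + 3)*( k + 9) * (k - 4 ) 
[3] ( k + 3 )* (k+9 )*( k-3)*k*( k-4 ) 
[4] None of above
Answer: 2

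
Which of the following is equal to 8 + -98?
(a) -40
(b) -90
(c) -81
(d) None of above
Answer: b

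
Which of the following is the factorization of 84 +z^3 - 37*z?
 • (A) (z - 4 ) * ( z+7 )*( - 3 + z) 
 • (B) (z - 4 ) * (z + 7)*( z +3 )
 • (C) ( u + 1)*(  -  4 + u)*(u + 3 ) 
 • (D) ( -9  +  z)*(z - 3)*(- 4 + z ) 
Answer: A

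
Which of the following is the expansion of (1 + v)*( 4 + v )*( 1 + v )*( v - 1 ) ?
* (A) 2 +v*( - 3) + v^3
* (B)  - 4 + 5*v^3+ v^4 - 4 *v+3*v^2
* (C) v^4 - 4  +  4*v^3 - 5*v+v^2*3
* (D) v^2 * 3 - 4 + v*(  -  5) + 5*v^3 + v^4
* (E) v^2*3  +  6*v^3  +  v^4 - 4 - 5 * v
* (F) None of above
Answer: D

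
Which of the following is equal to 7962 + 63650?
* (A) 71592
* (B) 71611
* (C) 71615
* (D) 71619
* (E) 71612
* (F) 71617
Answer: E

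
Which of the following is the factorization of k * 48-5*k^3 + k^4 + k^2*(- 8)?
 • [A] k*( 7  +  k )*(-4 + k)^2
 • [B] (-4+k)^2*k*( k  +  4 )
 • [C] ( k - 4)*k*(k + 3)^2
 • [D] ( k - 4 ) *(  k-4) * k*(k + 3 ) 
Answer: D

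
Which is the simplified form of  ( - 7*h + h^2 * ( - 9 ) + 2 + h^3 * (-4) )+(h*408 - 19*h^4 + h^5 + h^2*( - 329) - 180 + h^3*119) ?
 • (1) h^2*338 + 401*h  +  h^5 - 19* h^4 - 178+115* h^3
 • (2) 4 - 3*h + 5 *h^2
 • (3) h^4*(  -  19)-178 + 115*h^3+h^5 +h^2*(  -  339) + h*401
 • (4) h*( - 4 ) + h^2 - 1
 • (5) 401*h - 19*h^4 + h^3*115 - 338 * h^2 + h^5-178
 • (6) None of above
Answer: 5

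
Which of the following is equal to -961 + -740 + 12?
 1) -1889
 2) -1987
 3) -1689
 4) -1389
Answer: 3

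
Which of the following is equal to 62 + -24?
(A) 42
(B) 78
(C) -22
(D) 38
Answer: D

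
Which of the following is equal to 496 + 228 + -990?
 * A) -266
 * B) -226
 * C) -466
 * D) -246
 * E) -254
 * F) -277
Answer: A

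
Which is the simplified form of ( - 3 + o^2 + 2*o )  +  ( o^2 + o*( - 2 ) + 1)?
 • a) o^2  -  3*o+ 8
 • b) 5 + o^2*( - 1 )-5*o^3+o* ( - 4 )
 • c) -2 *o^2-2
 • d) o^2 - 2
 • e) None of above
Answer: e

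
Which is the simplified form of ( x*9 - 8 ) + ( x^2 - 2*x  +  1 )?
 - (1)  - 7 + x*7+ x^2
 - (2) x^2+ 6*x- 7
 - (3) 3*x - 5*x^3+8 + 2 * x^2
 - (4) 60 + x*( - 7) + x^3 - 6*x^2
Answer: 1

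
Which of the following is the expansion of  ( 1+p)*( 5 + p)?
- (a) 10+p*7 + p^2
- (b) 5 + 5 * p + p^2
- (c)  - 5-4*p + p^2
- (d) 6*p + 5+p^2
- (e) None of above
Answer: d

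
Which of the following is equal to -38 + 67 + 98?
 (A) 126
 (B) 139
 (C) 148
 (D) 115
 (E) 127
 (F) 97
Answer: E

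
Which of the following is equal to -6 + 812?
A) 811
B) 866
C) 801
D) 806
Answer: D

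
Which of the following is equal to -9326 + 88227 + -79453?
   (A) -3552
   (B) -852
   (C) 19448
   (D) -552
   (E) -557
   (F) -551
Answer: D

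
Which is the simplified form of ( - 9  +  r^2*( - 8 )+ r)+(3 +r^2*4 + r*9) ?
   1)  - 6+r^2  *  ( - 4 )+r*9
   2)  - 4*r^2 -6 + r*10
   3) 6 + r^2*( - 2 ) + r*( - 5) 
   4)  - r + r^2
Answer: 2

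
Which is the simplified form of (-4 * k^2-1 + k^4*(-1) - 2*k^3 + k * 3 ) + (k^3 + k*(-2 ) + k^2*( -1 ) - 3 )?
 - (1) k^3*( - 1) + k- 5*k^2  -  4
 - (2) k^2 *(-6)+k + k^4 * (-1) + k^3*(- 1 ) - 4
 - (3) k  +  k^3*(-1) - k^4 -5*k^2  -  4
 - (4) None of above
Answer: 3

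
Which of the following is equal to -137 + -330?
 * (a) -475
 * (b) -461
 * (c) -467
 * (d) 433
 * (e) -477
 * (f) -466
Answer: c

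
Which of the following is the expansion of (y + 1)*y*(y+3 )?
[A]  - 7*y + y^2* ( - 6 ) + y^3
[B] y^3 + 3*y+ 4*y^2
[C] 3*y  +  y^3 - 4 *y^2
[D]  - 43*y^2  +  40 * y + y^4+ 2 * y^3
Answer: B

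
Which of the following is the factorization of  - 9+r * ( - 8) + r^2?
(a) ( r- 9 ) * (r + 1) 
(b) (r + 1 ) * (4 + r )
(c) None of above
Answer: a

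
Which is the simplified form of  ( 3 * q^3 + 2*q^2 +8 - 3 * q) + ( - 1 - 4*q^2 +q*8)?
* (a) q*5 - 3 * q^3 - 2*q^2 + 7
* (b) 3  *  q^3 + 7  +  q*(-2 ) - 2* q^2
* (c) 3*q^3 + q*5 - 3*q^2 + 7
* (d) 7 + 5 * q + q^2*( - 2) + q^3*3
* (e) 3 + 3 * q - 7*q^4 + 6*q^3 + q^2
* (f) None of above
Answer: d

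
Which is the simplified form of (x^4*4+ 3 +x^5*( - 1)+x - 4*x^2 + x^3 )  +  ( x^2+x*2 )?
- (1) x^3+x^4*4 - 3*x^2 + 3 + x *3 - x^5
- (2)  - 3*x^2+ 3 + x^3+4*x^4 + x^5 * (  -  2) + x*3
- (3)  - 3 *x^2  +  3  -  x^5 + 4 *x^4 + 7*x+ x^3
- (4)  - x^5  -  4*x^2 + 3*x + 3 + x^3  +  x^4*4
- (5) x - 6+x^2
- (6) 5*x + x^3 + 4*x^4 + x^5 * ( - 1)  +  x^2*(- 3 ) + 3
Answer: 1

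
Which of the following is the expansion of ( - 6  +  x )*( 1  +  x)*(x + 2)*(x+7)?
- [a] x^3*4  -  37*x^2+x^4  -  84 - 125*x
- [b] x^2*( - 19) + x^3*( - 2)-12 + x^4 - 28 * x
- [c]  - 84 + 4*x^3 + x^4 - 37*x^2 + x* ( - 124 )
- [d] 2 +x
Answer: c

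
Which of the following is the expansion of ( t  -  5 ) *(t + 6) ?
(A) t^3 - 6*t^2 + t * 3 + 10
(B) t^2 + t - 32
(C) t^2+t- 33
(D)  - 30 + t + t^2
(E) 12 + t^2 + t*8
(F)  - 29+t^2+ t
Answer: D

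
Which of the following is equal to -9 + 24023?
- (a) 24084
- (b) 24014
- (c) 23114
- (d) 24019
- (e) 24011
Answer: b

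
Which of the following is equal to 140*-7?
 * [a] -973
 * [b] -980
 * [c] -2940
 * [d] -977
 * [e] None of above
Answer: b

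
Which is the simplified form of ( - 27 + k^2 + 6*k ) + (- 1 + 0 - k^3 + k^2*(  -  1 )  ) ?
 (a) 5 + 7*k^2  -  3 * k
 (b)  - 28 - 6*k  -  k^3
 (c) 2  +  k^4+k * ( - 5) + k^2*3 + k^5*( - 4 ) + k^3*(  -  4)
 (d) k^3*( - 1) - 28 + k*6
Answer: d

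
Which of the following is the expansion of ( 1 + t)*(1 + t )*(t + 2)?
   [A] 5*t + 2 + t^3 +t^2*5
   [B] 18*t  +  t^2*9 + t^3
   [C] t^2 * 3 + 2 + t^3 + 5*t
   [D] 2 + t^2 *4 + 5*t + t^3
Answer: D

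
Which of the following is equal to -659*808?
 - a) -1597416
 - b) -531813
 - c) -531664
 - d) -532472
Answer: d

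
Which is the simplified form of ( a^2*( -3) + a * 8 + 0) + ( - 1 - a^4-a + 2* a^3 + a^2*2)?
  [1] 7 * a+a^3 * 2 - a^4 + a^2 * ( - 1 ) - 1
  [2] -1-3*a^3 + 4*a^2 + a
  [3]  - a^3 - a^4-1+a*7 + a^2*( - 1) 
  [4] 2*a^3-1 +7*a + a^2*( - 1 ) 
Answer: 1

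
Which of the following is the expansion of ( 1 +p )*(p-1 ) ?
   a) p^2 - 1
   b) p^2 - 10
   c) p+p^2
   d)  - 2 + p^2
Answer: a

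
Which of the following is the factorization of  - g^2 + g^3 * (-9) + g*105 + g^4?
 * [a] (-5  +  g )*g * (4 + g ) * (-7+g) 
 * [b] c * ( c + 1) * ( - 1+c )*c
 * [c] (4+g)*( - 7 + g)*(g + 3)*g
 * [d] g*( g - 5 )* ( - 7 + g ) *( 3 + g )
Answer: d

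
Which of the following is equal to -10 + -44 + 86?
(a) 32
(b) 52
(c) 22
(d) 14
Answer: a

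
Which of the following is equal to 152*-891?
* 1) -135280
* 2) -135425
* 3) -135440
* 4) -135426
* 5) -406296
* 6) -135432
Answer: 6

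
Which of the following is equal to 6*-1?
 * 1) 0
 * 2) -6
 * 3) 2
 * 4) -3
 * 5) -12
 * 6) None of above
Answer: 2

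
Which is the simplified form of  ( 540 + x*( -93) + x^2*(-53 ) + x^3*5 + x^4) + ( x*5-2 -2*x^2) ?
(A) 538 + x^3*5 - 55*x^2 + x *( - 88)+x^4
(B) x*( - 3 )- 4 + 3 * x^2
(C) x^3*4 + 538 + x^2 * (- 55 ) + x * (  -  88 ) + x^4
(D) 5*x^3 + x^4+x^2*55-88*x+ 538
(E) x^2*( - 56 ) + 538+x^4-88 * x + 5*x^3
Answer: A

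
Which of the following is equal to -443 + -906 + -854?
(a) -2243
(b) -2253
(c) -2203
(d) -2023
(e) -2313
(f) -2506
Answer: c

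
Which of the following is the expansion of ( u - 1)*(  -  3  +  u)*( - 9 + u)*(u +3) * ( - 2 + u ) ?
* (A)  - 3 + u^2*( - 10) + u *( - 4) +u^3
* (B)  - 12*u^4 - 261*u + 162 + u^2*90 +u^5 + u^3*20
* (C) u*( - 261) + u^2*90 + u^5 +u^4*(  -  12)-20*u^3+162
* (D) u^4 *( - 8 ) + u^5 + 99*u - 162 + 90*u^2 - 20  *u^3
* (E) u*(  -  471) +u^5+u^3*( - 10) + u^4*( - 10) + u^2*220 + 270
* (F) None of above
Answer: B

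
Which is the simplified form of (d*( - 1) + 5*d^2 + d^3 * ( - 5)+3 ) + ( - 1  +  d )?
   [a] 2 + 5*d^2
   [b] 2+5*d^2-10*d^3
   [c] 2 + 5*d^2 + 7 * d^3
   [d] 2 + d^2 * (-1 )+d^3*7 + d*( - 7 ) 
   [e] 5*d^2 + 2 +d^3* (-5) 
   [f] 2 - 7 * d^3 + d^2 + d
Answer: e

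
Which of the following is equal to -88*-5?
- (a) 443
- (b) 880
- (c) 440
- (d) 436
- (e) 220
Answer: c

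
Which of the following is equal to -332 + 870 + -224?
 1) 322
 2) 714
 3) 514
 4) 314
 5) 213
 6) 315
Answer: 4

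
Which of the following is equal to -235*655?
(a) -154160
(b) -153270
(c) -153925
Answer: c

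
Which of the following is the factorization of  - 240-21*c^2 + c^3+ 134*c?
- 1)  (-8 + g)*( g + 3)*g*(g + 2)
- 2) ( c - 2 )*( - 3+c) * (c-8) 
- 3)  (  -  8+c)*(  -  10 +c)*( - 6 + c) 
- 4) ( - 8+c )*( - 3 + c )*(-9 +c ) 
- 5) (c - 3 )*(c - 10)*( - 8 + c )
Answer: 5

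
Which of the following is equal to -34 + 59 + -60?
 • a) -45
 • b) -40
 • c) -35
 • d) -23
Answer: c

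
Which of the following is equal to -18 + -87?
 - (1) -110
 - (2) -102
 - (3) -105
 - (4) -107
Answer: 3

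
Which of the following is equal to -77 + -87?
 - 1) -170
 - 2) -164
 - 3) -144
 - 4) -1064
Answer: 2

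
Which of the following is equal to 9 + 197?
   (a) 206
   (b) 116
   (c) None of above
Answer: a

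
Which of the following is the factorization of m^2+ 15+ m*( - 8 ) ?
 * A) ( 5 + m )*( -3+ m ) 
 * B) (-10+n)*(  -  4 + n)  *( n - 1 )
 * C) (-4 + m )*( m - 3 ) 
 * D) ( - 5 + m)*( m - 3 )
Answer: D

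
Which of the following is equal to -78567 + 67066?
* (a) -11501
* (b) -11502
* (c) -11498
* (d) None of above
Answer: a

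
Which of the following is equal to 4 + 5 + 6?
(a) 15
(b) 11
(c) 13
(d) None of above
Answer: a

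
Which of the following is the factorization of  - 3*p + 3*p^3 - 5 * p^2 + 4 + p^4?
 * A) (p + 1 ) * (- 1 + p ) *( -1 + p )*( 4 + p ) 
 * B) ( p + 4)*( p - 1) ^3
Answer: A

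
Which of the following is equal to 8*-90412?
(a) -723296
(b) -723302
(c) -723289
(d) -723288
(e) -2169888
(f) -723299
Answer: a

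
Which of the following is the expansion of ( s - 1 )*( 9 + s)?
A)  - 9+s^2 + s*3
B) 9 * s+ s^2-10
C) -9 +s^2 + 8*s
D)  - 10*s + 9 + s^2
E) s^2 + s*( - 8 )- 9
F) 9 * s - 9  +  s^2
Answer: C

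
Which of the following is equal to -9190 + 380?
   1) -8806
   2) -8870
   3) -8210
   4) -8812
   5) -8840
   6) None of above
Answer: 6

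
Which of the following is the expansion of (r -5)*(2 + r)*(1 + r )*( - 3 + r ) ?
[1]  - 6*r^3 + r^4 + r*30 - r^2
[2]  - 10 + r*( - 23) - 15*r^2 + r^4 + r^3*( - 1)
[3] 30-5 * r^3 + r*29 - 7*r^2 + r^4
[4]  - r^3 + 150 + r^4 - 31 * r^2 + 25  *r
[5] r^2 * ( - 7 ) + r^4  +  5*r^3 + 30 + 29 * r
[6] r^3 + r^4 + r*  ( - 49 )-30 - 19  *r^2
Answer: 3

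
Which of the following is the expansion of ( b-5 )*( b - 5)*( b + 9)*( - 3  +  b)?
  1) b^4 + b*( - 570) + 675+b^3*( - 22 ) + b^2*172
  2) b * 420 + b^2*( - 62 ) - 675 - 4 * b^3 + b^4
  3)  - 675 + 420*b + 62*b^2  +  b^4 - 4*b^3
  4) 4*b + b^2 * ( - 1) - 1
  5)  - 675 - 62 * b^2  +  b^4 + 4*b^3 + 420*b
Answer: 2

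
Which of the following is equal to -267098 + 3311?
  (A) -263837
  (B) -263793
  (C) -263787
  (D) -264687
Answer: C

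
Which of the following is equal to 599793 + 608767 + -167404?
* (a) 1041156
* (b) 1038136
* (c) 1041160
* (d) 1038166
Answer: a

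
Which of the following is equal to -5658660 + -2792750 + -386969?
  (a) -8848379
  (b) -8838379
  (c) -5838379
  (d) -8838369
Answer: b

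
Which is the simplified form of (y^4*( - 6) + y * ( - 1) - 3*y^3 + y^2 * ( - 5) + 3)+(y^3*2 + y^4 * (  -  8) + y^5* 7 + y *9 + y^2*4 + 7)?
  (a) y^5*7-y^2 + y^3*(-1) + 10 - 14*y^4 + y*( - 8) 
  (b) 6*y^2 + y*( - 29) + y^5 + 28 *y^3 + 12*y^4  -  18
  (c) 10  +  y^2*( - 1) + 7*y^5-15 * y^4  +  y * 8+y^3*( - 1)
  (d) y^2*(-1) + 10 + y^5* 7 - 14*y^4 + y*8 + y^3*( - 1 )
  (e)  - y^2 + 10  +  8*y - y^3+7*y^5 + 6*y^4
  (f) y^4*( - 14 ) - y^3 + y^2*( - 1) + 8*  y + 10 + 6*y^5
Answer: d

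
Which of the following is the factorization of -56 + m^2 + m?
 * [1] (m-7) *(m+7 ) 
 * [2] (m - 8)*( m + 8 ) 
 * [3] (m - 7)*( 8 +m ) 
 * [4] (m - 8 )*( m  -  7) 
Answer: 3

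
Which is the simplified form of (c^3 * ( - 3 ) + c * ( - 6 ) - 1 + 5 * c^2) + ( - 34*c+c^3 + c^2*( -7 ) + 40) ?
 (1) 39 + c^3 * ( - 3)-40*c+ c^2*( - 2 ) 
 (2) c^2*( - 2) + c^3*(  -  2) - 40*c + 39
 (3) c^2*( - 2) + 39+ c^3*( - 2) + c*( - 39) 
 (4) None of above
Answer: 2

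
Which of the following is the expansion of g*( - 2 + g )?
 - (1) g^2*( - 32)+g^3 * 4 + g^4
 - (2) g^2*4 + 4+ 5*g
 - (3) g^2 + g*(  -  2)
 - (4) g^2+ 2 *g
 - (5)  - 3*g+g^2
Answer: 3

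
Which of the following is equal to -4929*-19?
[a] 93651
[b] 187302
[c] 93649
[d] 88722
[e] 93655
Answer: a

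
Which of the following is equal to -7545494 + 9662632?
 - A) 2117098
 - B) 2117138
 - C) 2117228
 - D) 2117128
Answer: B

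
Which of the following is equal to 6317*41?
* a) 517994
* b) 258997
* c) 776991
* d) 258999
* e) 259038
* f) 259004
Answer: b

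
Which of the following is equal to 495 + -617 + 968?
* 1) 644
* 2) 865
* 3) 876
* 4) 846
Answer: 4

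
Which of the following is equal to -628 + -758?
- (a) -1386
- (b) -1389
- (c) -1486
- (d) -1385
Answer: a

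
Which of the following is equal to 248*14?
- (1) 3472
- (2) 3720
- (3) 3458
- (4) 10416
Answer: 1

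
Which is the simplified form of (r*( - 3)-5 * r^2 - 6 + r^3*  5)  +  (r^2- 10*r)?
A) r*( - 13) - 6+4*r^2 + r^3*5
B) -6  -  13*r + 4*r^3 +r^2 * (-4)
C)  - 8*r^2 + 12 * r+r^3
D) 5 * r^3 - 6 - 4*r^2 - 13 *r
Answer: D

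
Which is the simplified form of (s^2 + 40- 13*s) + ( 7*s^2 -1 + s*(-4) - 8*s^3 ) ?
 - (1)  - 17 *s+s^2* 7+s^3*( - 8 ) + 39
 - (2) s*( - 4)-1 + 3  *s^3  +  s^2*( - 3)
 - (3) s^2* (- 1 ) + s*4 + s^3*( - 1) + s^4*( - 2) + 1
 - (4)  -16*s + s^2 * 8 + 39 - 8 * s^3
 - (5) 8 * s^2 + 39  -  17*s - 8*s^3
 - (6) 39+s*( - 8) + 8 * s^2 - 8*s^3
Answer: 5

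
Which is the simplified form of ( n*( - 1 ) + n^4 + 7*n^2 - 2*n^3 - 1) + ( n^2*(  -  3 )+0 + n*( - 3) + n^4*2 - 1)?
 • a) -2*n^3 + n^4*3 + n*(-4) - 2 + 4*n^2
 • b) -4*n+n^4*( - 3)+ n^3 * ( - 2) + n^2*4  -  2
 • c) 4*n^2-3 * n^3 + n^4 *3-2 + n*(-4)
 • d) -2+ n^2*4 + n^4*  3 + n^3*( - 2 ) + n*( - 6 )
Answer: a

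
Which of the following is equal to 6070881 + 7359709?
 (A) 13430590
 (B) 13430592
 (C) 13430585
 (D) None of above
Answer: A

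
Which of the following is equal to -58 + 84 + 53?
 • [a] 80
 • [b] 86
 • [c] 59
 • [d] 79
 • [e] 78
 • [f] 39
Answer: d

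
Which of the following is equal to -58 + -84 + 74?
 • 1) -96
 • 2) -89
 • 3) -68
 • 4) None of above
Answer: 3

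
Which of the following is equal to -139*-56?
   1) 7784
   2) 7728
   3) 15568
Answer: 1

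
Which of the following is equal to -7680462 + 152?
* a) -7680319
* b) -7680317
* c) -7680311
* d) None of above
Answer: d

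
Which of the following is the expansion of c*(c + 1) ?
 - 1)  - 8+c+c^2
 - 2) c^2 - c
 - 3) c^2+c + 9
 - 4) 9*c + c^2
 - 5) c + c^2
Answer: 5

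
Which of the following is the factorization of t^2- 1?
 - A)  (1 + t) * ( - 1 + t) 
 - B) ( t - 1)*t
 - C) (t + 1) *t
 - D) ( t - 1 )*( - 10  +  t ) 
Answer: A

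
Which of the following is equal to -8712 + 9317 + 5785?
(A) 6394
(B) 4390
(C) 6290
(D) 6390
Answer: D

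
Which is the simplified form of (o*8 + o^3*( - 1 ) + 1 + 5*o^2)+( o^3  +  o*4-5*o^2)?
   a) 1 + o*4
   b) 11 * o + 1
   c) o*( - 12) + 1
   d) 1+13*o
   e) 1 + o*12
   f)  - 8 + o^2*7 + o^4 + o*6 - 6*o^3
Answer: e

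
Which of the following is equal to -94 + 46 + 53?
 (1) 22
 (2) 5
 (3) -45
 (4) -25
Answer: 2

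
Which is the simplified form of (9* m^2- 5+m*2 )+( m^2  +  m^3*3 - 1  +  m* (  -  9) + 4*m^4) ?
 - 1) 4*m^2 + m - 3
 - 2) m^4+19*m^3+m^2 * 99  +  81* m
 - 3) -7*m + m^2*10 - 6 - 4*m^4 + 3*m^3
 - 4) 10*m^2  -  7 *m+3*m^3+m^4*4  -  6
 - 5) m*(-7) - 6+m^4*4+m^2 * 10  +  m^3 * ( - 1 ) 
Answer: 4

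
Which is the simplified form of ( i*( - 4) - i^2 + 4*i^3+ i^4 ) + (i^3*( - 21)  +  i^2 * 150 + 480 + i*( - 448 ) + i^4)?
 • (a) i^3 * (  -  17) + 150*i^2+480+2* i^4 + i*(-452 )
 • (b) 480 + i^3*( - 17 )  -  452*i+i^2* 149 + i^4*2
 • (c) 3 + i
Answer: b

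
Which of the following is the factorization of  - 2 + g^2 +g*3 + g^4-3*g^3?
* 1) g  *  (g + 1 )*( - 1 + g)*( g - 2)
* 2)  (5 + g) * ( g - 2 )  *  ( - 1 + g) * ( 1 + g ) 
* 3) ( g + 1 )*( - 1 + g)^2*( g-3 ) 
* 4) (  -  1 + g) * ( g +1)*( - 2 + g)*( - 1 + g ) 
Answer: 4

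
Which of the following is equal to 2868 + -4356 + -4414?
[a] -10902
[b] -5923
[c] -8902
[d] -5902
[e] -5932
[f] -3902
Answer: d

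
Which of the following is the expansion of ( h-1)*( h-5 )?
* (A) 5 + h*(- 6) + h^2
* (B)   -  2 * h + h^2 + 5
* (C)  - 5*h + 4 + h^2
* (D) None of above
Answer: A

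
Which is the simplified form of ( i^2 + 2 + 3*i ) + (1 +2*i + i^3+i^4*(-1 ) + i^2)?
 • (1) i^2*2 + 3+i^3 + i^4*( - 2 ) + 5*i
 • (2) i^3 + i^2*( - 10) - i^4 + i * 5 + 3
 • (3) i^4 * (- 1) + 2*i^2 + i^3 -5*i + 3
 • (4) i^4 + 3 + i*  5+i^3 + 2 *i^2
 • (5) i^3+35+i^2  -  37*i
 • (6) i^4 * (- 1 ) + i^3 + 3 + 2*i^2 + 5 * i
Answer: 6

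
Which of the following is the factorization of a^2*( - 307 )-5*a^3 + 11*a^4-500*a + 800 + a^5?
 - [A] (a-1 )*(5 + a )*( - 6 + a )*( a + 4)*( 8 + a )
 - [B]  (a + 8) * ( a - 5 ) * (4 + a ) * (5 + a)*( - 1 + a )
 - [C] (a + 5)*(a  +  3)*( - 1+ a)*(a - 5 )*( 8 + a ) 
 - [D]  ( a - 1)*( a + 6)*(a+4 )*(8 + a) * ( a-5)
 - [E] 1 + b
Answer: B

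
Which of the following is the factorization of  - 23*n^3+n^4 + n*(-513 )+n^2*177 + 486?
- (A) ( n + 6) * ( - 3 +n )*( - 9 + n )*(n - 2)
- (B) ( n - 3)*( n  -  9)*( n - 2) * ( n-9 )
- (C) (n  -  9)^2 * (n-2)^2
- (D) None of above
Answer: B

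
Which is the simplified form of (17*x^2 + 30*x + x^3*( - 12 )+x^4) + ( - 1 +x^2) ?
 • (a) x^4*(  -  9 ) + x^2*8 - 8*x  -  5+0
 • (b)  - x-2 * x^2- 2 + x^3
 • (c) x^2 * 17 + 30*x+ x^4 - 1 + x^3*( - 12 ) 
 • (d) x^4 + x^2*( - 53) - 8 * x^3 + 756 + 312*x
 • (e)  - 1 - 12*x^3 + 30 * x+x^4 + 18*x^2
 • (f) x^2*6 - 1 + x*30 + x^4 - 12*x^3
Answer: e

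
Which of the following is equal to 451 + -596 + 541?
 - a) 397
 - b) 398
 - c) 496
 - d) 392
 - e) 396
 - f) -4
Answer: e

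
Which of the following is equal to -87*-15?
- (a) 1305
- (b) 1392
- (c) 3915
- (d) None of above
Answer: a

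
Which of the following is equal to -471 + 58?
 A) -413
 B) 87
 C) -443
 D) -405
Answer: A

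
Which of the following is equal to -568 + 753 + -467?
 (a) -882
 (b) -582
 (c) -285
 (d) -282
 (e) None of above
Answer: d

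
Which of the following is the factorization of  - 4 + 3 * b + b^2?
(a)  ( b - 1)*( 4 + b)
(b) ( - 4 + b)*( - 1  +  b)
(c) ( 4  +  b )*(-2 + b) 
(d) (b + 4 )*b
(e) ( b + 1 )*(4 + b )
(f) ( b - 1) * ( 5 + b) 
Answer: a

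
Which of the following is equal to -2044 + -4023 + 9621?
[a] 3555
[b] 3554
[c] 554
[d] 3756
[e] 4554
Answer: b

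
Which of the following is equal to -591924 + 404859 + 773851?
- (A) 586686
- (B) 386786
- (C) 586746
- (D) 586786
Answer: D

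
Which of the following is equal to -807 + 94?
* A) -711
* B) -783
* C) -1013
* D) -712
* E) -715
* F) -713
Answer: F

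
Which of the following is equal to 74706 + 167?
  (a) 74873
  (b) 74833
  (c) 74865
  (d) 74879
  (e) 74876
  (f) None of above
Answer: a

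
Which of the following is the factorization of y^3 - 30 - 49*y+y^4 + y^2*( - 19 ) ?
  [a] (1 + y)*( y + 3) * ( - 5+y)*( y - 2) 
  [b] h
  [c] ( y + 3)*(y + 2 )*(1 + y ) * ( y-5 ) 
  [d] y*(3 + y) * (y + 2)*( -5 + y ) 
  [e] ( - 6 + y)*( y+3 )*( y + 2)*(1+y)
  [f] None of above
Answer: c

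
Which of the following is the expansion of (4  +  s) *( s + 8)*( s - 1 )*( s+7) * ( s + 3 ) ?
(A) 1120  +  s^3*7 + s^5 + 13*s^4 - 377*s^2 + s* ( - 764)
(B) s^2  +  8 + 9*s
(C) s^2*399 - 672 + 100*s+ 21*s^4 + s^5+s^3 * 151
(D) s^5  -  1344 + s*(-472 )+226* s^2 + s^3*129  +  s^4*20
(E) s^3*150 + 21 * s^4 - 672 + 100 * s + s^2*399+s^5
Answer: C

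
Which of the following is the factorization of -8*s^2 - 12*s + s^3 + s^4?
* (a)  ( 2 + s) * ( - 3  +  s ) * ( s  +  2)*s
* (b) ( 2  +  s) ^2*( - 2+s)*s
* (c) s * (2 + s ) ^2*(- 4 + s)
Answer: a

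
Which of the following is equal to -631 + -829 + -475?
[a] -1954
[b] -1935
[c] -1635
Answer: b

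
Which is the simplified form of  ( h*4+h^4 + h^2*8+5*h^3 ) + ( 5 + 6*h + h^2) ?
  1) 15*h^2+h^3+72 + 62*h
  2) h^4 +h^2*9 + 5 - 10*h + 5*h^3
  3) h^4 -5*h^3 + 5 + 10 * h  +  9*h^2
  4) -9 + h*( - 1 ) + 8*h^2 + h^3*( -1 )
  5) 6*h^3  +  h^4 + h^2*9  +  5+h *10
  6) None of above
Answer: 6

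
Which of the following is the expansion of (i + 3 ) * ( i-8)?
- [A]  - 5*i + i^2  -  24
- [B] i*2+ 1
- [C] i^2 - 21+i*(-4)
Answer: A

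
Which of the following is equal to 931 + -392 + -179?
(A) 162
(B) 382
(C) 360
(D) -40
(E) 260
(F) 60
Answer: C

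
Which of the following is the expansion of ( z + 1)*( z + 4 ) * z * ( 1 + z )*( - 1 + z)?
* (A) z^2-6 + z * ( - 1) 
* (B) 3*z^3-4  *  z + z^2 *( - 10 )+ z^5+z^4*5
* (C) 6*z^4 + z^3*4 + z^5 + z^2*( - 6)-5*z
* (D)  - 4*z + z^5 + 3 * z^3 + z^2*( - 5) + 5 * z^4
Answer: D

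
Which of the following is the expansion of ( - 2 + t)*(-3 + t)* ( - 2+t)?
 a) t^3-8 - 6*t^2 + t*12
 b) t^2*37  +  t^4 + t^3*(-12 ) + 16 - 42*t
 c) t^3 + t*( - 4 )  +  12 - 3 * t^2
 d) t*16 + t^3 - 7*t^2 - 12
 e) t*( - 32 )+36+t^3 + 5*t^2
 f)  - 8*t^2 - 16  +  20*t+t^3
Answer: d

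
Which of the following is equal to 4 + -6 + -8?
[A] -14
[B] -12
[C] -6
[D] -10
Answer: D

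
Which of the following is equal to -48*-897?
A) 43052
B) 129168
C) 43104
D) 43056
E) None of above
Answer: D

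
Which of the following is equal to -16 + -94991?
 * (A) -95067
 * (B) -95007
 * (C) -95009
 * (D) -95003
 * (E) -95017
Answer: B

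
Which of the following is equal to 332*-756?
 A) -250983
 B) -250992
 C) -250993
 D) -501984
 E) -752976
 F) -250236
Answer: B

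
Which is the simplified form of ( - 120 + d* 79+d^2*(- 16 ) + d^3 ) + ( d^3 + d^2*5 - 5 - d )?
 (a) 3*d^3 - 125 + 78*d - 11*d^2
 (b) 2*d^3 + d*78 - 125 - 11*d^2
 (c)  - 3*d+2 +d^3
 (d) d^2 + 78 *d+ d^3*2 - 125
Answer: b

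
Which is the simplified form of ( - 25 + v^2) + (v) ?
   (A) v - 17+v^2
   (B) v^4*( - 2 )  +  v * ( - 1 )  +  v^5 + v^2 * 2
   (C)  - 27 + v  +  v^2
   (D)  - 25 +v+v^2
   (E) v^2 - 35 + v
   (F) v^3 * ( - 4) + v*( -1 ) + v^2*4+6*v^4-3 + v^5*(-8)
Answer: D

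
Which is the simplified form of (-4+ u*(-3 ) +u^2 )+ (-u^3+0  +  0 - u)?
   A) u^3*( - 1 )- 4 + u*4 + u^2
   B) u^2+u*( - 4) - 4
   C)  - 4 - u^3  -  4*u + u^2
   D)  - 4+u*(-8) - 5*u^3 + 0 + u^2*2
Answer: C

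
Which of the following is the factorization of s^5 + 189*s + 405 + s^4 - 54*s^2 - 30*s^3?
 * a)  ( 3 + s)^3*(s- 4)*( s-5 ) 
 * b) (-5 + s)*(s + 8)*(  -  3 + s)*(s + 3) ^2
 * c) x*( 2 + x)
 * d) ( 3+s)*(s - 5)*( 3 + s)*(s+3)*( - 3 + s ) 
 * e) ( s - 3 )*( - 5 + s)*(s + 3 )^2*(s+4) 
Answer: d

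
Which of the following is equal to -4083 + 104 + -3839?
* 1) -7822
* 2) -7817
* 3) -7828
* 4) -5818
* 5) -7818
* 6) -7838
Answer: 5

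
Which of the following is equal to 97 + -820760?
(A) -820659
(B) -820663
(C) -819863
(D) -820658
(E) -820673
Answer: B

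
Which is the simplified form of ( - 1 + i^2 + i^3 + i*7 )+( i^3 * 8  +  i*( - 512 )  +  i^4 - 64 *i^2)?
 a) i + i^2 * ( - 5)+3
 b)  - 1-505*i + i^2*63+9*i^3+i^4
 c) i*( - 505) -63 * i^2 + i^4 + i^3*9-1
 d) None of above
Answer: c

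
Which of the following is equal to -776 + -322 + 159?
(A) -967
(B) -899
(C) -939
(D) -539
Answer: C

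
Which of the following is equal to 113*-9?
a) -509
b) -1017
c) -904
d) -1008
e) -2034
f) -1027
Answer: b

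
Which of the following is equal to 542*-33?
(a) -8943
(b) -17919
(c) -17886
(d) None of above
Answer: c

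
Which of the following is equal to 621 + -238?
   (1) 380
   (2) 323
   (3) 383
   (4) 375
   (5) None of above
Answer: 3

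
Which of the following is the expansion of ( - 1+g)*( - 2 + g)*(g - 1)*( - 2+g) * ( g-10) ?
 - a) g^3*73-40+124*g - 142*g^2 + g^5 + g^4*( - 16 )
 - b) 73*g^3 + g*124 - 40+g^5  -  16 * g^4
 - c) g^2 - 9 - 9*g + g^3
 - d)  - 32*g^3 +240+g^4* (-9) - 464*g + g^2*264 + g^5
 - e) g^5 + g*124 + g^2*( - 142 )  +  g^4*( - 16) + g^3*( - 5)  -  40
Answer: a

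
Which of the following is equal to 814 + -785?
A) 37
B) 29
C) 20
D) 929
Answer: B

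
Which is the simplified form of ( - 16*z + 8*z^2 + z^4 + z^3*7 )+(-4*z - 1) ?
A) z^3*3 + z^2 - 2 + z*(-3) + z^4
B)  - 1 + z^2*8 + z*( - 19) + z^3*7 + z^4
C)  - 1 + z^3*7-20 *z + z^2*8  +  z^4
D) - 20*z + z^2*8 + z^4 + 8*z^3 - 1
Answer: C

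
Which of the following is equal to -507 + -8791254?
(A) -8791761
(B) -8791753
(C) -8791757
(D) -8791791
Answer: A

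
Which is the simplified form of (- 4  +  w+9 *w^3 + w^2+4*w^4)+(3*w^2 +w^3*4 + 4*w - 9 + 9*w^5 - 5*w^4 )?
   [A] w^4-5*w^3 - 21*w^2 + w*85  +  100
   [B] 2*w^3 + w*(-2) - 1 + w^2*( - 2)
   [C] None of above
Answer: C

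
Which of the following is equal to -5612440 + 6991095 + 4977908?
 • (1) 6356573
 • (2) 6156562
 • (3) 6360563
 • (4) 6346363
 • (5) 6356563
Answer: 5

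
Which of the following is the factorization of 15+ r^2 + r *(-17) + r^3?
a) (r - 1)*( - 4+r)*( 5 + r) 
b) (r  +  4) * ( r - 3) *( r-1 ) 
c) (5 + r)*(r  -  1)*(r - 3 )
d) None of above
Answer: c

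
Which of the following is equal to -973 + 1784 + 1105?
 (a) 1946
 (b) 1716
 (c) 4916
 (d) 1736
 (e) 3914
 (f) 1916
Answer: f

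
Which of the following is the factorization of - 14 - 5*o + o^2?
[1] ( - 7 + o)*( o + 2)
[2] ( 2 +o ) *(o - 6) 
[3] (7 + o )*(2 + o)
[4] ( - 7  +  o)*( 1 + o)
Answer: 1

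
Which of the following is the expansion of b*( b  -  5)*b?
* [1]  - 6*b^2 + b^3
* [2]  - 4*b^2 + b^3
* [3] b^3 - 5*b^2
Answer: 3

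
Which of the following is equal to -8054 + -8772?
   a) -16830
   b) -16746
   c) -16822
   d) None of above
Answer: d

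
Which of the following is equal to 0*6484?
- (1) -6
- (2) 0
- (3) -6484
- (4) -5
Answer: 2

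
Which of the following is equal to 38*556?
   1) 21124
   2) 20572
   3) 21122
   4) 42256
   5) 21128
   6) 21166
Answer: 5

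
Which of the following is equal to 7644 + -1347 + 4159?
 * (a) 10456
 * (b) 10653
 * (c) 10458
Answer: a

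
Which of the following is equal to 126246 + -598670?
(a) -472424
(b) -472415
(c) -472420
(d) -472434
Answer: a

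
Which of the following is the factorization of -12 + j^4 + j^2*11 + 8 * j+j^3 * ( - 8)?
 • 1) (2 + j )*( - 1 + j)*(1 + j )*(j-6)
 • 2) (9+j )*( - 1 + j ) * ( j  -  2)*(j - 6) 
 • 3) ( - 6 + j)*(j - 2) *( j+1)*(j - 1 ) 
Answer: 3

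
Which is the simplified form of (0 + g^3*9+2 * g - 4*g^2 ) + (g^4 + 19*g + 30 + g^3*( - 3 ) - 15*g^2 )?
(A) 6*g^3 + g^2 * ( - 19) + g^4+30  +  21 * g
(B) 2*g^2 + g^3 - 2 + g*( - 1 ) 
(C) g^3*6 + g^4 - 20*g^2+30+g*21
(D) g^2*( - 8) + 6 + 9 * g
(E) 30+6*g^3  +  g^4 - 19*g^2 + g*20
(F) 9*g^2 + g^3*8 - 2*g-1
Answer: A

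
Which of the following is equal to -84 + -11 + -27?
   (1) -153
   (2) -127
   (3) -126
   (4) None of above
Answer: 4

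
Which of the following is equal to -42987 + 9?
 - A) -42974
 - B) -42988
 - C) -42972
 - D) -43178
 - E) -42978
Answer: E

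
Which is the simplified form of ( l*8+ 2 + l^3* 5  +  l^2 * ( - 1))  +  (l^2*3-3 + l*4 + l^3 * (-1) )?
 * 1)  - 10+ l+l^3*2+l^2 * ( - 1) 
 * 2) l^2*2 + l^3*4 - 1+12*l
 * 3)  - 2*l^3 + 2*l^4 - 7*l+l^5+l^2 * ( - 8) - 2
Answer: 2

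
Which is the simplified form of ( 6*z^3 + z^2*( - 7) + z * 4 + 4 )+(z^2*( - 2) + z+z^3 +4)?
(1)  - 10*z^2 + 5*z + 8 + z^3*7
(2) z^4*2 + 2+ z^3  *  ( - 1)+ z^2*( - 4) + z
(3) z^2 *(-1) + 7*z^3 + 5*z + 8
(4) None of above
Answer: 4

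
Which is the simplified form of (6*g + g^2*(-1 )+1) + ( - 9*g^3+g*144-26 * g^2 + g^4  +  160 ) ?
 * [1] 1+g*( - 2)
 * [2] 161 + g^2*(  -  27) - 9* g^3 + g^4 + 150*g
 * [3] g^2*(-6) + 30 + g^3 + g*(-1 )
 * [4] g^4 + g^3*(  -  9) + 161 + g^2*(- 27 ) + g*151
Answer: 2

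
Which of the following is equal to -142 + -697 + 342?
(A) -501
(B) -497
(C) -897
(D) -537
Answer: B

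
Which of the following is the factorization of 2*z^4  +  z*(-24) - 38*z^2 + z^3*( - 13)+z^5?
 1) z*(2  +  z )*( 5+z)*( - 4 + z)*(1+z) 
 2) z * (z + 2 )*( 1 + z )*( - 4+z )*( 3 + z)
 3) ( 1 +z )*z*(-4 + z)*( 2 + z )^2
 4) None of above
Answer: 2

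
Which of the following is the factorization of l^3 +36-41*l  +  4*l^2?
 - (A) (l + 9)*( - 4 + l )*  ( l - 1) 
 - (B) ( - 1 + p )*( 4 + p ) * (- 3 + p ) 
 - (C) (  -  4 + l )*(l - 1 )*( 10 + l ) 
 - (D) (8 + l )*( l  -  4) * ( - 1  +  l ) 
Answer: A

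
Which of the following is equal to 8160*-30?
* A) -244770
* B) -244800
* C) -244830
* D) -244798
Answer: B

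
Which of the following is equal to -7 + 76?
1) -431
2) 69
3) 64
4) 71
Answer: 2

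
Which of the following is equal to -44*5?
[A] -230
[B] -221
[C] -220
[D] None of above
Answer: C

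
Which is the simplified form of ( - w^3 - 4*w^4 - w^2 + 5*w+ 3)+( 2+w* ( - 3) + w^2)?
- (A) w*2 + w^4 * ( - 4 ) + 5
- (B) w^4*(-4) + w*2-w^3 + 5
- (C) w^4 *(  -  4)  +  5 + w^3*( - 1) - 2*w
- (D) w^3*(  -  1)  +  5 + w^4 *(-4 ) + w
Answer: B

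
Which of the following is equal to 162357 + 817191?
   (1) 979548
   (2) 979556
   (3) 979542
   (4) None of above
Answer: 1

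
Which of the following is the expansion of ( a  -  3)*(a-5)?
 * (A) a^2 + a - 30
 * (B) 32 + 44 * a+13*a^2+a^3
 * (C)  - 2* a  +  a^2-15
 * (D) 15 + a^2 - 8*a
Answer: D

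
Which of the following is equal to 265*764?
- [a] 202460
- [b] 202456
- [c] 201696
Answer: a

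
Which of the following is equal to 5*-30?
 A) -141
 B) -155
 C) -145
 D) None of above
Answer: D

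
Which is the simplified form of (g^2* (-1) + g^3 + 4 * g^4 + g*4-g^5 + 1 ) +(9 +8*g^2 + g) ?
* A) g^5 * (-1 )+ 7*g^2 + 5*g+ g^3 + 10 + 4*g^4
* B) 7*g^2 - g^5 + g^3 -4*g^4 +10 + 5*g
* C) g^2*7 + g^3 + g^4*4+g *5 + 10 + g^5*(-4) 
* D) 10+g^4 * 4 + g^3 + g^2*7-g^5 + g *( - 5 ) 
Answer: A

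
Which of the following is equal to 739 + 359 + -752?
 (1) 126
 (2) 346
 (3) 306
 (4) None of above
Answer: 2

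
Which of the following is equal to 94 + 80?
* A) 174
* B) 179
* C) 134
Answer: A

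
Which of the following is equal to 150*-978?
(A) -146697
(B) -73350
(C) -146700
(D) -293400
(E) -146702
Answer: C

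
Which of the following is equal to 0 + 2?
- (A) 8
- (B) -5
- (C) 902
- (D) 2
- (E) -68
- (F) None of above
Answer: D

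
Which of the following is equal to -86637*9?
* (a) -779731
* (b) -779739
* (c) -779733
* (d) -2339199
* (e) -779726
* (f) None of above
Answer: c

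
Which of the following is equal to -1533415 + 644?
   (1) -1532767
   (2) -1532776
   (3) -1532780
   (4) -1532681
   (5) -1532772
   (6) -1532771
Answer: 6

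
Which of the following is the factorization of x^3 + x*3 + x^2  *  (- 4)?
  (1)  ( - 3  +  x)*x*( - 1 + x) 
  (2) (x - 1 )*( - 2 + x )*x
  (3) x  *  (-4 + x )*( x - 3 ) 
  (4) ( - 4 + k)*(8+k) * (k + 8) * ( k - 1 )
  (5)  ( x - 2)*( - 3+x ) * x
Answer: 1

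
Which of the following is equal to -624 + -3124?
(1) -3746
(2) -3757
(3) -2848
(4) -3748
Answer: 4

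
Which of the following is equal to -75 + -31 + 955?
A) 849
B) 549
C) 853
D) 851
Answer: A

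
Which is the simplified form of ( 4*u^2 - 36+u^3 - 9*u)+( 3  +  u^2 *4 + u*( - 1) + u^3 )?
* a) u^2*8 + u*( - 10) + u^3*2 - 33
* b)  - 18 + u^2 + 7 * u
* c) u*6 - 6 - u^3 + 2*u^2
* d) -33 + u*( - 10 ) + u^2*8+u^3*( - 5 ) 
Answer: a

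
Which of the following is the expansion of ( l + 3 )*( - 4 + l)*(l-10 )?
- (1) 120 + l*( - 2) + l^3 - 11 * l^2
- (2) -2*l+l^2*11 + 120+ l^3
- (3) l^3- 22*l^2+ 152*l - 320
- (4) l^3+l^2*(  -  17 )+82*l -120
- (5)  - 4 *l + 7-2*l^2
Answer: 1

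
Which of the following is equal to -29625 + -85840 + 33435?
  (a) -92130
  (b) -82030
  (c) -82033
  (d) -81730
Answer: b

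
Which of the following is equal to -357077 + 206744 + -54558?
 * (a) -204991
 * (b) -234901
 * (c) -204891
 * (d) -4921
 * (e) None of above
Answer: c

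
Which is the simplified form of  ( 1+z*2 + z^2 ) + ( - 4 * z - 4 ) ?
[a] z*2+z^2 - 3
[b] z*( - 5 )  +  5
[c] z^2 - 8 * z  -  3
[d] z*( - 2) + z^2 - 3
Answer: d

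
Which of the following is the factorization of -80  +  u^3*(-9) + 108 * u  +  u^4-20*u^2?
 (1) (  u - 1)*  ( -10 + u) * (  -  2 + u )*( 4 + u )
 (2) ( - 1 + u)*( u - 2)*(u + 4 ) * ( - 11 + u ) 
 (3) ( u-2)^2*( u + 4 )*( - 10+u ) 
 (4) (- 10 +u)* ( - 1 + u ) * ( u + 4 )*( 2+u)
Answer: 1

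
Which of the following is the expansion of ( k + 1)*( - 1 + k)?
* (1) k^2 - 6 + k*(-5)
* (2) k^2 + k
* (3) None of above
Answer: 3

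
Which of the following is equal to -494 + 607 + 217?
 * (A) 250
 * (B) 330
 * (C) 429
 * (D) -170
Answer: B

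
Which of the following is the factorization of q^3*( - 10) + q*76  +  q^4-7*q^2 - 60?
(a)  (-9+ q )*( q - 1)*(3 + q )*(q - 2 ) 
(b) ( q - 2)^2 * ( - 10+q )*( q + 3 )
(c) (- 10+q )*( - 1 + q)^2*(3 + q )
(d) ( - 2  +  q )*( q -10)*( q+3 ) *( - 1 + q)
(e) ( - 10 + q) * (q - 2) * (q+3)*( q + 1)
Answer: d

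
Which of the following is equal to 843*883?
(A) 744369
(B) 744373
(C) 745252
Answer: A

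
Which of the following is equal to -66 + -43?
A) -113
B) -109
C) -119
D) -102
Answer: B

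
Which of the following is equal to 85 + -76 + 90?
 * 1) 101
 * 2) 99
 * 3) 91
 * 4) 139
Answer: 2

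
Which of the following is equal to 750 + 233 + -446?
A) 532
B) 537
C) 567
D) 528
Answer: B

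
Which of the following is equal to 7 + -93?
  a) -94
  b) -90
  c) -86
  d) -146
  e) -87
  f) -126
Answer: c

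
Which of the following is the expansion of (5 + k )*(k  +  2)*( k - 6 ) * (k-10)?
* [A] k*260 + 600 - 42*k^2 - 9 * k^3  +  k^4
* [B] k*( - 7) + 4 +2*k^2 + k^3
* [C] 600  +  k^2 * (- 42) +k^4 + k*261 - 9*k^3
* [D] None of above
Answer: A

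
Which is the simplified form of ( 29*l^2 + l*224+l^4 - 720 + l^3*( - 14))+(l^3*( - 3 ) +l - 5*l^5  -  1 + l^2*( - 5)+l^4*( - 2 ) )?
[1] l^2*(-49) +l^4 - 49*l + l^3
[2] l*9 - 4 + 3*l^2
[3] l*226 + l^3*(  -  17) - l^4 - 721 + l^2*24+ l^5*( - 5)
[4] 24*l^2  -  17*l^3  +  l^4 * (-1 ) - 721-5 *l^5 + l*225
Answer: 4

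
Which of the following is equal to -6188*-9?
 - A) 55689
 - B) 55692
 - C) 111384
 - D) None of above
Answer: B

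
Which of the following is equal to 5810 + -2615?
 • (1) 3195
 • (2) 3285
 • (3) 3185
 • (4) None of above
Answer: 1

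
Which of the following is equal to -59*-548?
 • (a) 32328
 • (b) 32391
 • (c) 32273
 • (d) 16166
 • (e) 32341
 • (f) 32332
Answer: f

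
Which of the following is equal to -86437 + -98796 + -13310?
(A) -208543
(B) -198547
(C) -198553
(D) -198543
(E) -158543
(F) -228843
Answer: D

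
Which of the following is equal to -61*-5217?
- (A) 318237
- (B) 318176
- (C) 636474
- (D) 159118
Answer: A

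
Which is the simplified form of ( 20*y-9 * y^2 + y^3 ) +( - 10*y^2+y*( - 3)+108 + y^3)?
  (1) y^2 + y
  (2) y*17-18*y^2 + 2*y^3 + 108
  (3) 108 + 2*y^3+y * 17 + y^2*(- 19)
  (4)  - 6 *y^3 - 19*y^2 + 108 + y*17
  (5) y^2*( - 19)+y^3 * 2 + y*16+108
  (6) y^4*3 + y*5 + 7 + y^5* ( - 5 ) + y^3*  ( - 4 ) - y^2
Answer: 3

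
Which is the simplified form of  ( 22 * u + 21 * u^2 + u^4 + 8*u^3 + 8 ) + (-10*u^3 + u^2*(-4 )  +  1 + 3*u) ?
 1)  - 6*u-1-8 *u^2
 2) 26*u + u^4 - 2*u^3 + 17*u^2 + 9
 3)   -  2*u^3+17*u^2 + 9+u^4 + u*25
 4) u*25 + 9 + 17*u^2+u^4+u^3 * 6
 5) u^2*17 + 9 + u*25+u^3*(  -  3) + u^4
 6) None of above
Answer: 3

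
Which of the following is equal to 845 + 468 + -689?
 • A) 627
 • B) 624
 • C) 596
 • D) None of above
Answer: B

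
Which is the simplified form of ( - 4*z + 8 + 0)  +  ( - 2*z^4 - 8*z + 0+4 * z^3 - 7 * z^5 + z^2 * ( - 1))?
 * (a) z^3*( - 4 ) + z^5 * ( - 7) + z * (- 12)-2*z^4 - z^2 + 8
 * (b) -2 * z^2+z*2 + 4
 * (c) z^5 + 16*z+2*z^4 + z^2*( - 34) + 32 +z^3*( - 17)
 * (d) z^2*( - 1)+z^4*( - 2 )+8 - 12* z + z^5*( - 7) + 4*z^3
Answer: d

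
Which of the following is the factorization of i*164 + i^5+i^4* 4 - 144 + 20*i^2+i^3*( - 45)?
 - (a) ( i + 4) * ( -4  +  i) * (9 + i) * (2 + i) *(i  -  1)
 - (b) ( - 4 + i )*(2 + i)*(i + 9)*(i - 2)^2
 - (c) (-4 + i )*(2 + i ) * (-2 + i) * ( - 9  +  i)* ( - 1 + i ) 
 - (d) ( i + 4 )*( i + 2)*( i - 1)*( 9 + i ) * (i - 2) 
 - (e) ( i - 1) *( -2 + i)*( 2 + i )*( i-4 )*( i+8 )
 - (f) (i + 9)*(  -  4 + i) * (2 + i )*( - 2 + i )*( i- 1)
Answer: f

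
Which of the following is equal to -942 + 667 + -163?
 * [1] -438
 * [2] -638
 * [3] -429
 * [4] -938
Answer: 1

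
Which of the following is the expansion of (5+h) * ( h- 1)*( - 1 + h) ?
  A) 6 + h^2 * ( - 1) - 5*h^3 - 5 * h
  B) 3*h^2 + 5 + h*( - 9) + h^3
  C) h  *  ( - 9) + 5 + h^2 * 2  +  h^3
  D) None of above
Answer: B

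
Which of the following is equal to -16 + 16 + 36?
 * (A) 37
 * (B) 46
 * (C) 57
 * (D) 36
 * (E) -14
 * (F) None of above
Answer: D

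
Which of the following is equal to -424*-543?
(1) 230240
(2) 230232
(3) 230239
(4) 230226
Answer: 2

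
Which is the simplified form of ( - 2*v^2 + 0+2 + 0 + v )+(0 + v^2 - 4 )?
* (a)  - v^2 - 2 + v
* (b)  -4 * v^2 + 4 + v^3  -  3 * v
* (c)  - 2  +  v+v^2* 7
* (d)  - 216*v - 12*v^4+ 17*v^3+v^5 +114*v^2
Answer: a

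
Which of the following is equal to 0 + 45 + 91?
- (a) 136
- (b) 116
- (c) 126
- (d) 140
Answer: a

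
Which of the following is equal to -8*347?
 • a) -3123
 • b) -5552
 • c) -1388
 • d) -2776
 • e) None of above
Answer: d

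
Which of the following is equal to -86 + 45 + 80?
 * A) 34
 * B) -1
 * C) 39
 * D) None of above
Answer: C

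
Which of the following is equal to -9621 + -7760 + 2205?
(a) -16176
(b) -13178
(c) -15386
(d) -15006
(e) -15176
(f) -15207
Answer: e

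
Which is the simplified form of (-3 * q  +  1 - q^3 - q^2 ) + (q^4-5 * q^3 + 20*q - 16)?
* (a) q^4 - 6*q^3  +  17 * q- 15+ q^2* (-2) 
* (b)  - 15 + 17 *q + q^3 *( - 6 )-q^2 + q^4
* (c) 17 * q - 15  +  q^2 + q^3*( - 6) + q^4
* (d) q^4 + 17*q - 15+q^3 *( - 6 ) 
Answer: b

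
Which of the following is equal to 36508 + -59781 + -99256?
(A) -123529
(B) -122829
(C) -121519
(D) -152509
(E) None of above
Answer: E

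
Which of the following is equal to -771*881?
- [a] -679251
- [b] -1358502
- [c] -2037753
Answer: a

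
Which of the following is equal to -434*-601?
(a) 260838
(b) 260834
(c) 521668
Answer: b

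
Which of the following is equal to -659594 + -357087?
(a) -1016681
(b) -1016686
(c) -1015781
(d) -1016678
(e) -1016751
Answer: a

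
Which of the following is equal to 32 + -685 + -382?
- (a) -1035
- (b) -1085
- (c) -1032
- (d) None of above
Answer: a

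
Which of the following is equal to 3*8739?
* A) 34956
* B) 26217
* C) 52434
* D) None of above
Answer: B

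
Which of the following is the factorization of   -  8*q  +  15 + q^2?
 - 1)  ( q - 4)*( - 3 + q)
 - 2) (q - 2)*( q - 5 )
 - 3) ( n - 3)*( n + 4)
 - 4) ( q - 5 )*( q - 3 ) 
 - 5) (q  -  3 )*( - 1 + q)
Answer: 4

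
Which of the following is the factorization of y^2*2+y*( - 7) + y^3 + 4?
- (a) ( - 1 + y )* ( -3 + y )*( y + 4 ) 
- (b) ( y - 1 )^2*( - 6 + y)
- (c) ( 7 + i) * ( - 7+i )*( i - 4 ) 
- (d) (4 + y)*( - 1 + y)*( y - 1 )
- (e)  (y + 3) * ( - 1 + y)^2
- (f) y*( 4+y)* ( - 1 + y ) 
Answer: d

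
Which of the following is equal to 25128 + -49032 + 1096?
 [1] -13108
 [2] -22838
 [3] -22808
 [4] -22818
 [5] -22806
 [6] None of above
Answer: 3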